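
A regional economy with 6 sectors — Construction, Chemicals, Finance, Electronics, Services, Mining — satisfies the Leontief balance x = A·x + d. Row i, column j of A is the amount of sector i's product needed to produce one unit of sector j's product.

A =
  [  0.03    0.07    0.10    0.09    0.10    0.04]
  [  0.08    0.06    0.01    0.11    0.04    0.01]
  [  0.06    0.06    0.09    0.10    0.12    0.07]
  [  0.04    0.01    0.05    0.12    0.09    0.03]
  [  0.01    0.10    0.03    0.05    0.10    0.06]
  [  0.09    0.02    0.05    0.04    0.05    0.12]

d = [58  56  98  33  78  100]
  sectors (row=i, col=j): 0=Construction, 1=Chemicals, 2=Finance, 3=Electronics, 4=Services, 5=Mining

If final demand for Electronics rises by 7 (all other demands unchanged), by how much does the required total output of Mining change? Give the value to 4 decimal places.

0.6084

Form M = I − A:
  [  0.97   -0.07   -0.10   -0.09   -0.10   -0.04]
  [ -0.08    0.94   -0.01   -0.11   -0.04   -0.01]
  [ -0.06   -0.06    0.91   -0.10   -0.12   -0.07]
  [ -0.04   -0.01   -0.05    0.88   -0.09   -0.03]
  [ -0.01   -0.10   -0.03   -0.05    0.90   -0.06]
  [ -0.09   -0.02   -0.05   -0.04   -0.05    0.88]
Leontief inverse L = M⁻¹:
  [  1.0632    0.1081    0.1358    0.1503    0.1603    0.0764]
  [  0.1018    1.0847    0.0361    0.1561    0.0817    0.0307]
  [  0.0981    0.1040    1.1326    0.1677    0.1897    0.1144]
  [  0.0631    0.0382    0.0793    1.1672    0.1393    0.0589]
  [  0.0380    0.1307    0.0534    0.0952    1.1427    0.0886]
  [  0.1217    0.0508    0.0857    0.0869    0.1003    1.1591]
Total output x = L · d:
  x_0 = 1.0632·58 + 0.1081·56 + 0.1358·98 + 0.1503·33 + 0.1603·78 + 0.0764·100 = 106.1267
  x_1 = 0.1018·58 + 1.0847·56 + 0.0361·98 + 0.1561·33 + 0.0817·78 + 0.0307·100 = 84.7771
  x_2 = 0.0981·58 + 0.1040·56 + 1.1326·98 + 0.1677·33 + 0.1897·78 + 0.1144·100 = 154.2732
  x_3 = 0.0631·58 + 0.0382·56 + 0.0793·98 + 1.1672·33 + 0.1393·78 + 0.0589·100 = 68.8451
  x_4 = 0.0380·58 + 0.1307·56 + 0.0534·98 + 0.0952·33 + 1.1427·78 + 0.0886·100 = 115.8925
  x_5 = 0.1217·58 + 0.0508·56 + 0.0857·98 + 0.0869·33 + 0.1003·78 + 1.1591·100 = 144.8966
Δx_5 = L[5,3] · Δd_3 = 0.0869 · 7 = 0.6084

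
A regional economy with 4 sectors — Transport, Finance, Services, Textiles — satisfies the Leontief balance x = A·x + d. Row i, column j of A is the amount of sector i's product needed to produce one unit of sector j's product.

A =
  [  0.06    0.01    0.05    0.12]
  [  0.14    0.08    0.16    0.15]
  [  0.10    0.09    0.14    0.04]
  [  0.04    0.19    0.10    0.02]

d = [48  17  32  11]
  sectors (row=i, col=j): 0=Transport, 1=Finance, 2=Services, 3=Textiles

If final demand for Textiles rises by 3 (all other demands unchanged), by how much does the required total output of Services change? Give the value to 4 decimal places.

0.2675

Form M = I − A:
  [  0.94   -0.01   -0.05   -0.12]
  [ -0.14    0.92   -0.16   -0.15]
  [ -0.10   -0.09    0.86   -0.04]
  [ -0.04   -0.19   -0.10    0.98]
Leontief inverse L = M⁻¹:
  [  1.0870    0.0504    0.0894    0.1445]
  [  0.2084    1.1579    0.2523    0.2130]
  [  0.1529    0.1382    1.2078    0.0892]
  [  0.1004    0.2407    0.1758    1.0767]
Total output x = L · d:
  x_0 = 1.0870·48 + 0.0504·17 + 0.0894·32 + 0.1445·11 = 57.4811
  x_1 = 0.2084·48 + 1.1579·17 + 0.2523·32 + 0.2130·11 = 40.1030
  x_2 = 0.1529·48 + 0.1382·17 + 1.2078·32 + 0.0892·11 = 49.3169
  x_3 = 0.1004·48 + 0.2407·17 + 0.1758·32 + 1.0767·11 = 26.3781
Δx_2 = L[2,3] · Δd_3 = 0.0892 · 3 = 0.2675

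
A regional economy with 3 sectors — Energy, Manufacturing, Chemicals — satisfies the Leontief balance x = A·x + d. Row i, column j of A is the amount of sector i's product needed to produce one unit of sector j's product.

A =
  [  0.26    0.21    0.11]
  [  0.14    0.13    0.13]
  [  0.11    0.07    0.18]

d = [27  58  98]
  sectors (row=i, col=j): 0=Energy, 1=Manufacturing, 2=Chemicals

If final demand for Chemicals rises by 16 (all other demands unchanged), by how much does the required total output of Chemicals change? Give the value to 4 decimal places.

Form M = I − A:
  [  0.74   -0.21   -0.11]
  [ -0.14    0.87   -0.13]
  [ -0.11   -0.07    0.82]
Leontief inverse L = M⁻¹:
  [  1.4598    0.3729    0.2549]
  [  0.2676    1.2326    0.2313]
  [  0.2187    0.1552    1.2735]
Total output x = L · d:
  x_0 = 1.4598·27 + 0.3729·58 + 0.2549·98 = 86.0253
  x_1 = 0.2676·27 + 1.2326·58 + 0.2313·98 = 101.3856
  x_2 = 0.2187·27 + 0.1552·58 + 1.2735·98 = 139.7070
Δx_2 = L[2,2] · Δd_2 = 1.2735 · 16 = 20.3753

20.3753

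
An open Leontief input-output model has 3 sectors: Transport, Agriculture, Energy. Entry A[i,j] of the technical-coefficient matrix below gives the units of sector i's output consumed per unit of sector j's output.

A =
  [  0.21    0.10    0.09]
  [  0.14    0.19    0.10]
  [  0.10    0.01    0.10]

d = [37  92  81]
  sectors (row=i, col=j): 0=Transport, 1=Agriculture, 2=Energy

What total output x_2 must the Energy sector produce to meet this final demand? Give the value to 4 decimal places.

Form M = I − A:
  [  0.79   -0.10   -0.09]
  [ -0.14    0.81   -0.10]
  [ -0.10   -0.01    0.90]
Leontief inverse L = M⁻¹:
  [  1.3138    0.1640    0.1496]
  [  0.2454    1.2669    0.1653]
  [  0.1487    0.0323    1.1296]
Total output x = L · d:
  x_0 = 1.3138·37 + 0.1640·92 + 0.1496·81 = 75.8228
  x_1 = 0.2454·37 + 1.2669·92 + 0.1653·81 = 139.0273
  x_2 = 0.1487·37 + 0.0323·92 + 1.1296·81 = 99.9695

99.9695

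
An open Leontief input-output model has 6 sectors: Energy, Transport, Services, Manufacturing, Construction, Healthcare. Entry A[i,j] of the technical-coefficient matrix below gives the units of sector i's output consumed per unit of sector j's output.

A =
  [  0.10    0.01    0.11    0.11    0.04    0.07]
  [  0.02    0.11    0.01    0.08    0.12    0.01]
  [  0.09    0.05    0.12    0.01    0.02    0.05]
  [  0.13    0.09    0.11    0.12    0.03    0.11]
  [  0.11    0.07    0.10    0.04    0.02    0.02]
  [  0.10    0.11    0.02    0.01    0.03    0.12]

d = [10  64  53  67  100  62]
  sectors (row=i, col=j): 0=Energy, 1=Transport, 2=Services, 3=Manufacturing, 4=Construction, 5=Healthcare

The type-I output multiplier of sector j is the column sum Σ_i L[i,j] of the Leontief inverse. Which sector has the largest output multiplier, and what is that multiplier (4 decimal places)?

Form M = I − A:
  [  0.90   -0.01   -0.11   -0.11   -0.04   -0.07]
  [ -0.02    0.89   -0.01   -0.08   -0.12   -0.01]
  [ -0.09   -0.05    0.88   -0.01   -0.02   -0.05]
  [ -0.13   -0.09   -0.11    0.88   -0.03   -0.11]
  [ -0.11   -0.07   -0.10   -0.04    0.98   -0.02]
  [ -0.10   -0.11   -0.02   -0.01   -0.03    0.88]
Leontief inverse L = M⁻¹:
  [  1.1754    0.0601    0.1780    0.1589    0.0677    0.1257]
  [  0.0718    1.1567    0.0554    0.1221    0.1507    0.0407]
  [  0.1393    0.0852    1.1668    0.0414    0.0438    0.0845]
  [  0.2232    0.1614    0.1906    1.1865    0.0746    0.1804]
  [  0.1635    0.1079    0.1520    0.0802    1.0476    0.0567]
  [  0.1538    0.1589    0.0610    0.0505    0.0641    1.1616]
Total output x = L · d:
  x_0 = 1.1754·10 + 0.0601·64 + 0.1780·53 + 0.1589·67 + 0.0677·100 + 0.1257·62 = 50.2495
  x_1 = 0.0718·10 + 1.1567·64 + 0.0554·53 + 0.1221·67 + 0.1507·100 + 0.0407·62 = 103.4584
  x_2 = 0.1393·10 + 0.0852·64 + 1.1668·53 + 0.0414·67 + 0.0438·100 + 0.0845·62 = 81.0751
  x_3 = 0.2232·10 + 0.1614·64 + 0.1906·53 + 1.1865·67 + 0.0746·100 + 0.1804·62 = 120.8094
  x_4 = 0.1635·10 + 0.1079·64 + 0.1520·53 + 0.0802·67 + 1.0476·100 + 0.0567·62 = 130.2495
  x_5 = 0.1538·10 + 0.1589·64 + 0.0610·53 + 0.0505·67 + 0.0641·100 + 1.1616·62 = 96.7528
Output multipliers (column sums of L):
  Energy: 1.9271
  Transport: 1.7302
  Services: 1.8040
  Manufacturing: 1.6396
  Construction: 1.4484
  Healthcare: 1.6497

Energy (1.9271)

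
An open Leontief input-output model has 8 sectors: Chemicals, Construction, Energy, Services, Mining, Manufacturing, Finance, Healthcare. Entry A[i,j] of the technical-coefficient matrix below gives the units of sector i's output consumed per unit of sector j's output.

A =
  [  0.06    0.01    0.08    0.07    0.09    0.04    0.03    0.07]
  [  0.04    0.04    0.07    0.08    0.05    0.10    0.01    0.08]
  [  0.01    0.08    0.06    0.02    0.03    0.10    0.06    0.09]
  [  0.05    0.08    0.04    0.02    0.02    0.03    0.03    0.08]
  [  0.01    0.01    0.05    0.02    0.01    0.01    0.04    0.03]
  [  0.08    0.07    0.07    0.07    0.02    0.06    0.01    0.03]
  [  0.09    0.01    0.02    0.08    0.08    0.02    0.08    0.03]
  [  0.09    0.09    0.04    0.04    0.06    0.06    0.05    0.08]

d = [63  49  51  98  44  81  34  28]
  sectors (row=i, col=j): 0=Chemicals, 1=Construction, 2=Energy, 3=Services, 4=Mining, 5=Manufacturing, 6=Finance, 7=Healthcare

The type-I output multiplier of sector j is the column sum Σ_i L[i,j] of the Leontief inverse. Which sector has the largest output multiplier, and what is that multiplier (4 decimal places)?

Healthcare (1.8362)

Form M = I − A:
  [  0.94   -0.01   -0.08   -0.07   -0.09   -0.04   -0.03   -0.07]
  [ -0.04    0.96   -0.07   -0.08   -0.05   -0.10   -0.01   -0.08]
  [ -0.01   -0.08    0.94   -0.02   -0.03   -0.10   -0.06   -0.09]
  [ -0.05   -0.08   -0.04    0.98   -0.02   -0.03   -0.03   -0.08]
  [ -0.01   -0.01   -0.05   -0.02    0.99   -0.01   -0.04   -0.03]
  [ -0.08   -0.07   -0.07   -0.07   -0.02    0.94   -0.01   -0.03]
  [ -0.09   -0.01   -0.02   -0.08   -0.08   -0.02    0.92   -0.03]
  [ -0.09   -0.09   -0.04   -0.04   -0.06   -0.06   -0.05    0.92]
Leontief inverse L = M⁻¹:
  [  1.0975    0.0485    0.1199    0.1025    0.1214    0.0779    0.0599    0.1168]
  [  0.0831    1.0859    0.1145    0.1174    0.0822    0.1450    0.0381    0.1308]
  [  0.0550    0.1227    1.1023    0.0611    0.0643    0.1460    0.0889    0.1377]
  [  0.0842    0.1119    0.0741    1.0520    0.0497    0.0663    0.0525    0.1204]
  [  0.0268    0.0265    0.0655    0.0347    1.0245    0.0273    0.0541    0.0498]
  [  0.1163    0.1076    0.1111    0.1050    0.0512    1.1016    0.0340    0.0769]
  [  0.1261    0.0379    0.0544    0.1122    0.1120    0.0480    1.1078    0.0693]
  [  0.1377    0.1320    0.0886    0.0851    0.1011    0.1073    0.0817    1.1344]
Total output x = L · d:
  x_0 = 1.0975·63 + 0.0485·49 + 0.1199·51 + 0.1025·98 + 0.1214·44 + 0.0779·81 + 0.0599·34 + 0.1168·28 = 104.6369
  x_1 = 0.0831·63 + 1.0859·49 + 0.1145·51 + 0.1174·98 + 0.0822·44 + 0.1450·81 + 0.0381·34 + 0.1308·28 = 96.1063
  x_2 = 0.0550·63 + 0.1227·49 + 1.1023·51 + 0.0611·98 + 0.0643·44 + 0.1460·81 + 0.0889·34 + 0.1377·28 = 93.2079
  x_3 = 0.0842·63 + 0.1119·49 + 0.0741·51 + 1.0520·98 + 0.0497·44 + 0.0663·81 + 0.0525·34 + 0.1204·28 = 130.3759
  x_4 = 0.0268·63 + 0.0265·49 + 0.0655·51 + 0.0347·98 + 1.0245·44 + 0.0273·81 + 0.0541·34 + 0.0498·28 = 60.2614
  x_5 = 0.1163·63 + 0.1076·49 + 0.1111·51 + 0.1050·98 + 0.0512·44 + 1.1016·81 + 0.0340·34 + 0.0769·28 = 123.3455
  x_6 = 0.1261·63 + 0.0379·49 + 0.0544·51 + 0.1122·98 + 0.1120·44 + 0.0480·81 + 1.1078·34 + 0.0693·28 = 71.9901
  x_7 = 0.1377·63 + 0.1320·49 + 0.0886·51 + 0.0851·98 + 0.1011·44 + 0.1073·81 + 0.0817·34 + 1.1344·28 = 75.6806
Output multipliers (column sums of L):
  Chemicals: 1.7267
  Construction: 1.6731
  Energy: 1.7303
  Services: 1.6700
  Mining: 1.6064
  Manufacturing: 1.7192
  Finance: 1.5171
  Healthcare: 1.8362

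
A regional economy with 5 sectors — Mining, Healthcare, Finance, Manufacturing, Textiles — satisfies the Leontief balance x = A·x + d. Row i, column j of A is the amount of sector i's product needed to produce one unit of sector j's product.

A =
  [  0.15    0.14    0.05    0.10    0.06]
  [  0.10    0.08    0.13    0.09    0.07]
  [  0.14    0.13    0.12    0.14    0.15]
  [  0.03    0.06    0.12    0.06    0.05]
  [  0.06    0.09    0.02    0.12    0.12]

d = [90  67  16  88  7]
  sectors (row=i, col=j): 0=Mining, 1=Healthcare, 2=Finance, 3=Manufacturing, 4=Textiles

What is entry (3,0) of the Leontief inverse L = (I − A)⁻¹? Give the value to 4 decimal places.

L[3,0] = 0.0917

Form M = I − A:
  [  0.85   -0.14   -0.05   -0.10   -0.06]
  [ -0.10    0.92   -0.13   -0.09   -0.07]
  [ -0.14   -0.13    0.88   -0.14   -0.15]
  [ -0.03   -0.06   -0.12    0.94   -0.05]
  [ -0.06   -0.09   -0.02   -0.12    0.88]
Leontief inverse L = M⁻¹:
  [  1.2426    0.2341    0.1345    0.1921    0.1372]
  [  0.1903    1.1729    0.2126    0.1837    0.1530]
  [  0.2613    0.2572    1.2320    0.2696    0.2636]
  [  0.0917    0.1236    0.1796    1.1263    0.1107]
  [  0.1226    0.1586    0.0834    0.1916    1.1824]
Total output x = L · d:
  x_0 = 1.2426·90 + 0.2341·67 + 0.1345·16 + 0.1921·88 + 0.1372·7 = 147.5390
  x_1 = 0.1903·90 + 1.1729·67 + 0.2126·16 + 0.1837·88 + 0.1530·7 = 116.3515
  x_2 = 0.2613·90 + 0.2572·67 + 1.2320·16 + 0.2696·88 + 0.2636·7 = 86.0260
  x_3 = 0.0917·90 + 0.1236·67 + 0.1796·16 + 1.1263·88 + 0.1107·7 = 119.2949
  x_4 = 0.1226·90 + 0.1586·67 + 0.0834·16 + 0.1916·88 + 1.1824·7 = 48.1362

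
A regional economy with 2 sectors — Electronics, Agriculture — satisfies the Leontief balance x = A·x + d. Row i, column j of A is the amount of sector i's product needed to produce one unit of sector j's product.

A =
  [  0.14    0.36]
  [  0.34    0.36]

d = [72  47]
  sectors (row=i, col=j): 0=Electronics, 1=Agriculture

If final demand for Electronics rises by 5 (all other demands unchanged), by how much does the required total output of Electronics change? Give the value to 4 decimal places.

Form M = I − A:
  [  0.86   -0.36]
  [ -0.34    0.64]
Leontief inverse L = M⁻¹:
  [  1.4953    0.8411]
  [  0.7944    2.0093]
Total output x = L · d:
  x_0 = 1.4953·72 + 0.8411·47 = 147.1963
  x_1 = 0.7944·72 + 2.0093·47 = 151.6355
Δx_0 = L[0,0] · Δd_0 = 1.4953 · 5 = 7.4766

7.4766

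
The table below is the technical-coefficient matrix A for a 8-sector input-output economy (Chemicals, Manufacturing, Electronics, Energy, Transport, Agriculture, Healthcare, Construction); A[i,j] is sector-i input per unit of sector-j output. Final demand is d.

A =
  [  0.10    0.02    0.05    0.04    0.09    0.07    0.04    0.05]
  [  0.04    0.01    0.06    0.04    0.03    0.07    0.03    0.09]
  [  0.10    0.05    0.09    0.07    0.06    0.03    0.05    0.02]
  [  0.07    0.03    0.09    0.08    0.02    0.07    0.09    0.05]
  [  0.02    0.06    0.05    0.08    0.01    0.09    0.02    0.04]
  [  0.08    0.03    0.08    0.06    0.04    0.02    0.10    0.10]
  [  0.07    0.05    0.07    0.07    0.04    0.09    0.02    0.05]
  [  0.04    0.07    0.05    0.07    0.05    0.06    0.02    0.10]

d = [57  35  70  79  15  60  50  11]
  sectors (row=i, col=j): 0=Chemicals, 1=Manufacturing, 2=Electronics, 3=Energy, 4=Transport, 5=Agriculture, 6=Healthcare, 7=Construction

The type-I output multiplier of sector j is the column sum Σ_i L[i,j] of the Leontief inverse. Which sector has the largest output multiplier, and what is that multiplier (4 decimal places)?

Form M = I − A:
  [  0.90   -0.02   -0.05   -0.04   -0.09   -0.07   -0.04   -0.05]
  [ -0.04    0.99   -0.06   -0.04   -0.03   -0.07   -0.03   -0.09]
  [ -0.10   -0.05    0.91   -0.07   -0.06   -0.03   -0.05   -0.02]
  [ -0.07   -0.03   -0.09    0.92   -0.02   -0.07   -0.09   -0.05]
  [ -0.02   -0.06   -0.05   -0.08    0.99   -0.09   -0.02   -0.04]
  [ -0.08   -0.03   -0.08   -0.06   -0.04    0.98   -0.10   -0.10]
  [ -0.07   -0.05   -0.07   -0.07   -0.04   -0.09    0.98   -0.05]
  [ -0.04   -0.07   -0.05   -0.07   -0.05   -0.06   -0.02    0.90]
Leontief inverse L = M⁻¹:
  [  1.1569    0.0542    0.1059    0.0936    0.1284    0.1217    0.0800    0.1009]
  [  0.0867    1.0396    0.1070    0.0846    0.0614    0.1095    0.0638    0.1343]
  [  0.1608    0.0831    1.1491    0.1243    0.0998    0.0832    0.0911    0.0684]
  [  0.1367    0.0671    0.1554    1.1397    0.0628    0.1255    0.1365    0.1054]
  [  0.0673    0.0859    0.0992    0.1239    1.0392    0.1288    0.0579    0.0851]
  [  0.1441    0.0697    0.1433    0.1205    0.0835    1.0789    0.1414    0.1563]
  [  0.1291    0.0829    0.1289    0.1237    0.0784    0.1392    1.0641    0.1033]
  [  0.0939    0.1044    0.1069    0.1240    0.0859    0.1105    0.0605    1.1555]
Total output x = L · d:
  x_0 = 1.1569·57 + 0.0542·35 + 0.1059·70 + 0.0936·79 + 0.1284·15 + 0.1217·60 + 0.0800·50 + 0.1009·11 = 96.9843
  x_1 = 0.0867·57 + 1.0396·35 + 0.1070·70 + 0.0846·79 + 0.0614·15 + 0.1095·60 + 0.0638·50 + 0.1343·11 = 67.6550
  x_2 = 0.1608·57 + 0.0831·35 + 1.1491·70 + 0.1243·79 + 0.0998·15 + 0.0832·60 + 0.0911·50 + 0.0684·11 = 114.1143
  x_3 = 0.1367·57 + 0.0671·35 + 0.1554·70 + 1.1397·79 + 0.0628·15 + 0.1255·60 + 0.1365·50 + 0.1054·11 = 127.5121
  x_4 = 0.0673·57 + 0.0859·35 + 0.0992·70 + 0.1239·79 + 1.0392·15 + 0.1288·60 + 0.0579·50 + 0.0851·11 = 50.7169
  x_5 = 0.1441·57 + 0.0697·35 + 0.1433·70 + 0.1205·79 + 0.0835·15 + 1.0789·60 + 0.1414·50 + 0.1563·11 = 104.9816
  x_6 = 0.1291·57 + 0.0829·35 + 0.1289·70 + 0.1237·79 + 0.0784·15 + 0.1392·60 + 1.0641·50 + 0.1033·11 = 92.9175
  x_7 = 0.0939·57 + 0.1044·35 + 0.1069·70 + 0.1240·79 + 0.0859·15 + 0.1105·60 + 0.0605·50 + 1.1555·11 = 49.9332
Output multipliers (column sums of L):
  Chemicals: 1.9756
  Manufacturing: 1.5869
  Electronics: 1.9955
  Energy: 1.9342
  Transport: 1.6394
  Agriculture: 1.8972
  Healthcare: 1.6951
  Construction: 1.9092

Electronics (1.9955)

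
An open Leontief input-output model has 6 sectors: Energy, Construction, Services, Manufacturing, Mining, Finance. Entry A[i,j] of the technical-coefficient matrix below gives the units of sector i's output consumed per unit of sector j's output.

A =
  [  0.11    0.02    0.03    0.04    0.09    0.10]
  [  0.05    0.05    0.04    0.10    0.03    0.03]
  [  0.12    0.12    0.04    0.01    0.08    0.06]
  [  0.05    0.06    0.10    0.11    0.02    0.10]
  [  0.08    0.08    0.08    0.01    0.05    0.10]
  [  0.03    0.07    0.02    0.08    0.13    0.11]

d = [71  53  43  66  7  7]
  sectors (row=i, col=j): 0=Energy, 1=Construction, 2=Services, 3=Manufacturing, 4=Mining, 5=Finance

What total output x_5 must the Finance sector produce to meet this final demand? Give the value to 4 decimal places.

Form M = I − A:
  [  0.89   -0.02   -0.03   -0.04   -0.09   -0.10]
  [ -0.05    0.95   -0.04   -0.10   -0.03   -0.03]
  [ -0.12   -0.12    0.96   -0.01   -0.08   -0.06]
  [ -0.05   -0.06   -0.10    0.89   -0.02   -0.10]
  [ -0.08   -0.08   -0.08   -0.01    0.95   -0.10]
  [ -0.03   -0.07   -0.02   -0.08   -0.13    0.89]
Leontief inverse L = M⁻¹:
  [  1.1576    0.0606    0.0616    0.0755    0.1403    0.1605]
  [  0.0854    1.0819    0.0682    0.1334    0.0607    0.0725]
  [  0.1720    0.1617    1.0721    0.0499    0.1288    0.1171]
  [  0.1017    0.1106    0.1377    1.1576    0.0713    0.1625]
  [  0.1284    0.1235    0.1090    0.0471    1.1000    0.1548]
  [  0.0775    0.1188    0.0598    0.1251    0.1795    1.1746]
Total output x = L · d:
  x_0 = 1.1576·71 + 0.0606·53 + 0.0616·43 + 0.0755·66 + 0.1403·7 + 0.1605·7 = 95.1370
  x_1 = 0.0854·71 + 1.0819·53 + 0.0682·43 + 0.1334·66 + 0.0607·7 + 0.0725·7 = 76.0706
  x_2 = 0.1720·71 + 0.1617·53 + 1.0721·43 + 0.0499·66 + 0.1288·7 + 0.1171·7 = 71.8966
  x_3 = 0.1017·71 + 0.1106·53 + 0.1377·43 + 1.1576·66 + 0.0713·7 + 0.1625·7 = 97.0403
  x_4 = 0.1284·71 + 0.1235·53 + 0.1090·43 + 0.0471·66 + 1.1000·7 + 0.1548·7 = 32.2411
  x_5 = 0.0775·71 + 0.1188·53 + 0.0598·43 + 0.1251·66 + 0.1795·7 + 1.1746·7 = 32.1029

32.1029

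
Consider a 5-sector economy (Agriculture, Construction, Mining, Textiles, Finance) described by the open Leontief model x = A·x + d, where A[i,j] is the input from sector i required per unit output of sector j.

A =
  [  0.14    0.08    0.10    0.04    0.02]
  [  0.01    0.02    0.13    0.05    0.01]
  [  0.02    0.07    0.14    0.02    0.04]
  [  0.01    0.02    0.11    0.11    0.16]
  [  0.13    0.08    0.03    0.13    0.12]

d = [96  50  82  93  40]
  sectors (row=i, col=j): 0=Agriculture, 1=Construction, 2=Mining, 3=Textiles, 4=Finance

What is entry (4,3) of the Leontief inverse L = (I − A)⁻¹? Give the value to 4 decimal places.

L[4,3] = 0.1901

Form M = I − A:
  [  0.86   -0.08   -0.10   -0.04   -0.02]
  [ -0.01    0.98   -0.13   -0.05   -0.01]
  [ -0.02   -0.07    0.86   -0.02   -0.04]
  [ -0.01   -0.02   -0.11    0.89   -0.16]
  [ -0.13   -0.08   -0.03   -0.13    0.88]
Leontief inverse L = M⁻¹:
  [  1.1760    0.1131    0.1645    0.0699    0.0482]
  [  0.0217    1.0383    0.1693    0.0678    0.0323]
  [  0.0389    0.0942    1.1893    0.0431    0.0638]
  [  0.0517    0.0583    0.1716    1.1654    0.2215]
  [  0.1847    0.1229    0.1056    0.1901    1.1813]
Total output x = L · d:
  x_0 = 1.1760·96 + 0.1131·50 + 0.1645·82 + 0.0699·93 + 0.0482·40 = 140.4751
  x_1 = 0.0217·96 + 1.0383·50 + 0.1693·82 + 0.0678·93 + 0.0323·40 = 75.4778
  x_2 = 0.0389·96 + 0.0942·50 + 1.1893·82 + 0.0431·93 + 0.0638·40 = 112.5298
  x_3 = 0.0517·96 + 0.0583·50 + 0.1716·82 + 1.1654·93 + 0.2215·40 = 139.1994
  x_4 = 0.1847·96 + 0.1229·50 + 0.1056·82 + 0.1901·93 + 1.1813·40 = 97.4680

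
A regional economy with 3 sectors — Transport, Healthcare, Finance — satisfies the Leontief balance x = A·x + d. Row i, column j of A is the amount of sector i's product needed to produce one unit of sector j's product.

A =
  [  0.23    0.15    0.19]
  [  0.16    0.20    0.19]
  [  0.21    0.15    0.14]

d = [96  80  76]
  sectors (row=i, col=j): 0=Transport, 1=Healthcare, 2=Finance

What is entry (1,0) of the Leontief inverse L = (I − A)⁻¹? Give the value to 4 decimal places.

L[1,0] = 0.3991

Form M = I − A:
  [  0.77   -0.15   -0.19]
  [ -0.16    0.80   -0.19]
  [ -0.21   -0.15    0.86]
Leontief inverse L = M⁻¹:
  [  1.4830    0.3542    0.4059]
  [  0.3991    1.3993    0.3973]
  [  0.4317    0.3306    1.3312]
Total output x = L · d:
  x_0 = 1.4830·96 + 0.3542·80 + 0.4059·76 = 201.5471
  x_1 = 0.3991·96 + 1.3993·80 + 0.3973·76 = 180.4619
  x_2 = 0.4317·96 + 0.3306·80 + 1.3312·76 = 169.0630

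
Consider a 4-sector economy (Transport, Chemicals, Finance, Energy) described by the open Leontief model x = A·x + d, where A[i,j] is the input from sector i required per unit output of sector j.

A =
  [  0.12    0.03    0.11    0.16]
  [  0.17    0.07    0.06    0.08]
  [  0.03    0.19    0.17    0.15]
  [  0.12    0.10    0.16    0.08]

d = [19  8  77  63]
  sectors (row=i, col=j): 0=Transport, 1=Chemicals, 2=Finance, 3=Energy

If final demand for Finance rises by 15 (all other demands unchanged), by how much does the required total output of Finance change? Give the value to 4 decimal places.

19.4208

Form M = I − A:
  [  0.88   -0.03   -0.11   -0.16]
  [ -0.17    0.93   -0.06   -0.08]
  [ -0.03   -0.19    0.83   -0.15]
  [ -0.12   -0.10   -0.16    0.92]
Leontief inverse L = M⁻¹:
  [  1.1995    0.1100    0.2158    0.2534]
  [  0.2459    1.1308    0.1461    0.1649]
  [  0.1371    0.2970    1.2947    0.2608]
  [  0.2070    0.1889    0.2692    1.1833]
Total output x = L · d:
  x_0 = 1.1995·19 + 0.1100·8 + 0.2158·77 + 0.2534·63 = 56.2466
  x_1 = 0.2459·19 + 1.1308·8 + 0.1461·77 + 0.1649·63 = 35.3608
  x_2 = 0.1371·19 + 0.2970·8 + 1.2947·77 + 0.2608·63 = 121.1010
  x_3 = 0.2070·19 + 0.1889·8 + 0.2692·77 + 1.1833·63 = 100.7194
Δx_2 = L[2,2] · Δd_2 = 1.2947 · 15 = 19.4208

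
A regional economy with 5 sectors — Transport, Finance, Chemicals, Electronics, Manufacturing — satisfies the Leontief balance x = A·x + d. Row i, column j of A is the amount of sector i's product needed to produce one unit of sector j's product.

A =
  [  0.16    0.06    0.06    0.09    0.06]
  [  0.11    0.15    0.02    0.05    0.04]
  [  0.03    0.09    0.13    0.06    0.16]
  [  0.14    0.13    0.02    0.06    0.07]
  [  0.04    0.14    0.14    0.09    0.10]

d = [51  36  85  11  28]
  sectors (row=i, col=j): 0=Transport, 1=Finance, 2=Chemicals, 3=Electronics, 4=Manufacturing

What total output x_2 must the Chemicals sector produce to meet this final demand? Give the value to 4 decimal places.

122.0834

Form M = I − A:
  [  0.84   -0.06   -0.06   -0.09   -0.06]
  [ -0.11    0.85   -0.02   -0.05   -0.04]
  [ -0.03   -0.09    0.87   -0.06   -0.16]
  [ -0.14   -0.13   -0.02    0.94   -0.07]
  [ -0.04   -0.14   -0.14   -0.09    0.90]
Leontief inverse L = M⁻¹:
  [  1.2429    0.1416    0.1117    0.1452    0.1203]
  [  0.1819    1.2235    0.0563    0.0941    0.0838]
  [  0.0992    0.1917    1.2017    0.1192    0.2380]
  [  0.2214    0.2128    0.0654    1.1122    0.1224]
  [  0.1211    0.2477    0.2072    0.1509    1.1788]
Total output x = L · d:
  x_0 = 1.2429·51 + 0.1416·36 + 0.1117·85 + 0.1452·11 + 0.1203·28 = 82.9435
  x_1 = 0.1819·51 + 1.2235·36 + 0.0563·85 + 0.0941·11 + 0.0838·28 = 61.4930
  x_2 = 0.0992·51 + 0.1917·36 + 1.2017·85 + 0.1192·11 + 0.2380·28 = 122.0834
  x_3 = 0.2214·51 + 0.2128·36 + 0.0654·85 + 1.1122·11 + 0.1224·28 = 40.1743
  x_4 = 0.1211·51 + 0.2477·36 + 0.2072·85 + 0.1509·11 + 1.1788·28 = 67.3712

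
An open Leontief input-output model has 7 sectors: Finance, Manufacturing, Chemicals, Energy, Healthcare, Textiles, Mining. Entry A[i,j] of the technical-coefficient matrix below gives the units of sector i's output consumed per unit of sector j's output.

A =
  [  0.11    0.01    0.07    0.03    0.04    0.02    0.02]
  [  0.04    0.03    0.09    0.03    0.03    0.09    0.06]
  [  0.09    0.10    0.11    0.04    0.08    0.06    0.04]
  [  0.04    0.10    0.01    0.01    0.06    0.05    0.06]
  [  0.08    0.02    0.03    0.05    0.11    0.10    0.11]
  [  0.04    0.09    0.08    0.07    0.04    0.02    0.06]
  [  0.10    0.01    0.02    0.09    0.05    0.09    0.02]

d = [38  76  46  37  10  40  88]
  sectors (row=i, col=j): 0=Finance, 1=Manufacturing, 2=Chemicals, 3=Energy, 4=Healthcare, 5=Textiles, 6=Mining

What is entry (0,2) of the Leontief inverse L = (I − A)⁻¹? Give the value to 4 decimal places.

Form M = I − A:
  [  0.89   -0.01   -0.07   -0.03   -0.04   -0.02   -0.02]
  [ -0.04    0.97   -0.09   -0.03   -0.03   -0.09   -0.06]
  [ -0.09   -0.10    0.89   -0.04   -0.08   -0.06   -0.04]
  [ -0.04   -0.10   -0.01    0.99   -0.06   -0.05   -0.06]
  [ -0.08   -0.02   -0.03   -0.05    0.89   -0.10   -0.11]
  [ -0.04   -0.09   -0.08   -0.07   -0.04    0.98   -0.06]
  [ -0.10   -0.01   -0.02   -0.09   -0.05   -0.09    0.98]
Leontief inverse L = M⁻¹:
  [  1.1510    0.0338    0.1020    0.0508    0.0700    0.0466    0.0435]
  [  0.0857    1.0655    0.1308    0.0607    0.0664    0.1259    0.0912]
  [  0.1548    0.1442    1.1678    0.0788    0.1320    0.1133    0.0862]
  [  0.0785    0.1229    0.0430    1.0367    0.0903    0.0859    0.0898]
  [  0.1427    0.0581    0.0742    0.0923    1.1603    0.1501    0.1546]
  [  0.0877    0.1248    0.1209    0.0990    0.0788    1.0628    0.0943]
  [  0.1440    0.0430    0.0544    0.1164    0.0852    0.1215    1.0523]
Total output x = L · d:
  x_0 = 1.1510·38 + 0.0338·76 + 0.1020·46 + 0.0508·37 + 0.0700·10 + 0.0466·40 + 0.0435·88 = 59.2796
  x_1 = 0.0857·38 + 1.0655·76 + 0.1308·46 + 0.0607·37 + 0.0664·10 + 0.1259·40 + 0.0912·88 = 106.2243
  x_2 = 0.1548·38 + 0.1442·76 + 1.1678·46 + 0.0788·37 + 0.1320·10 + 0.1133·40 + 0.0862·88 = 86.9183
  x_3 = 0.0785·38 + 0.1229·76 + 0.0430·46 + 1.0367·37 + 0.0903·10 + 0.0859·40 + 0.0898·88 = 64.8989
  x_4 = 0.1427·38 + 0.0581·76 + 0.0742·46 + 0.0923·37 + 1.1603·10 + 0.1501·40 + 0.1546·88 = 47.8761
  x_5 = 0.0877·38 + 0.1248·76 + 0.1209·46 + 0.0990·37 + 0.0788·10 + 1.0628·40 + 0.0943·88 = 73.6479
  x_6 = 0.1440·38 + 0.0430·76 + 0.0544·46 + 0.1164·37 + 0.0852·10 + 0.1215·40 + 1.0523·88 = 113.8690

L[0,2] = 0.1020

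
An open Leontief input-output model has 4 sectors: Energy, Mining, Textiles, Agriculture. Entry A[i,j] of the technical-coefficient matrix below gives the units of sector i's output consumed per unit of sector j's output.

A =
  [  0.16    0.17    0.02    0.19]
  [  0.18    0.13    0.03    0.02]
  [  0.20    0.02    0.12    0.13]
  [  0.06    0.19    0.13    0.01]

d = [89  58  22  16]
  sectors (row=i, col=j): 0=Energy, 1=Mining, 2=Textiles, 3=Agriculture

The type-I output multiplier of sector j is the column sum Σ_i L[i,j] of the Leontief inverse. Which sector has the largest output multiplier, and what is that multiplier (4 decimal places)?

Form M = I − A:
  [  0.84   -0.17   -0.02   -0.19]
  [ -0.18    0.87   -0.03   -0.02]
  [ -0.20   -0.02    0.88   -0.13]
  [ -0.06   -0.19   -0.13    0.99]
Leontief inverse L = M⁻¹:
  [  1.2954    0.3129    0.0793    0.2653]
  [  0.2833    1.2252    0.0611    0.0871]
  [  0.3268    0.1392    1.1811    0.2206]
  [  0.1758    0.2724    0.1716    1.0719]
Total output x = L · d:
  x_0 = 1.2954·89 + 0.3129·58 + 0.0793·22 + 0.2653·16 = 139.4244
  x_1 = 0.2833·89 + 1.2252·58 + 0.0611·22 + 0.0871·16 = 99.0161
  x_2 = 0.3268·89 + 0.1392·58 + 1.1811·22 + 0.2206·16 = 66.6742
  x_3 = 0.1758·89 + 0.2724·58 + 0.1716·22 + 1.0719·16 = 52.3699
Output multipliers (column sums of L):
  Energy: 2.0813
  Mining: 1.9497
  Textiles: 1.4931
  Agriculture: 1.6450

Energy (2.0813)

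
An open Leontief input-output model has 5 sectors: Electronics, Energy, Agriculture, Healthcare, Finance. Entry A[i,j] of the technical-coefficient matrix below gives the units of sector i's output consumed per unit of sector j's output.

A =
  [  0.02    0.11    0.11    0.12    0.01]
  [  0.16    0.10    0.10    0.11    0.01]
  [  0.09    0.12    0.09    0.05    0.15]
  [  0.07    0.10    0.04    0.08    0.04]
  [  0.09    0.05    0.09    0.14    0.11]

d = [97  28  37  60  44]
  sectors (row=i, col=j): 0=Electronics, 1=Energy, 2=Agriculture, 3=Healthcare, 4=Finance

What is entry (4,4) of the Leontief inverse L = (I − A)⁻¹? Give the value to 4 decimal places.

L[4,4] = 1.1635

Form M = I − A:
  [  0.98   -0.11   -0.11   -0.12   -0.01]
  [ -0.16    0.90   -0.10   -0.11   -0.01]
  [ -0.09   -0.12    0.91   -0.05   -0.15]
  [ -0.07   -0.10   -0.04    0.92   -0.04]
  [ -0.09   -0.05   -0.09   -0.14    0.89]
Leontief inverse L = M⁻¹:
  [  1.0815    0.1765    0.1629    0.1786    0.0496]
  [  0.2277    1.1857    0.1714    0.1889    0.0533]
  [  0.1698    0.2038    1.1686    0.1416    0.2075]
  [  0.1213    0.1568    0.0887    1.1369    0.0692]
  [  0.1584    0.1297    0.1582    0.2218    1.1635]
Total output x = L · d:
  x_0 = 1.0815·97 + 0.1765·28 + 0.1629·37 + 0.1786·60 + 0.0496·44 = 128.7705
  x_1 = 0.2277·97 + 1.1857·28 + 0.1714·37 + 0.1889·60 + 0.0533·44 = 75.3080
  x_2 = 0.1698·97 + 0.2038·28 + 1.1686·37 + 0.1416·60 + 0.2075·44 = 83.0377
  x_3 = 0.1213·97 + 0.1568·28 + 0.0887·37 + 1.1369·60 + 0.0692·44 = 90.6961
  x_4 = 0.1584·97 + 0.1297·28 + 0.1582·37 + 0.2218·60 + 1.1635·44 = 89.3546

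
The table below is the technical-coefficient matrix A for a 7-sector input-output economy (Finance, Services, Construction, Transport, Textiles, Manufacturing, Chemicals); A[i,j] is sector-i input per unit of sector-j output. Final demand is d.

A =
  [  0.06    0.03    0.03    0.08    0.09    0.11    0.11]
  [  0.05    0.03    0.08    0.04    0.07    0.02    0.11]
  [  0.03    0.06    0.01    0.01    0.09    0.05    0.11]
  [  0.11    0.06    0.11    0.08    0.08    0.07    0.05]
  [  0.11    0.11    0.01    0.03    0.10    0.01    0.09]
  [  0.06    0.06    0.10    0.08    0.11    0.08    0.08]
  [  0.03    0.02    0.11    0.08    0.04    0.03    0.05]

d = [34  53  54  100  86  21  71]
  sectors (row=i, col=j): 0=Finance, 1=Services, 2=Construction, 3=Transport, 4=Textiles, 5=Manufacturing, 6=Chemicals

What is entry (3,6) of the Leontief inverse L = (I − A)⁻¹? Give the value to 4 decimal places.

Form M = I − A:
  [  0.94   -0.03   -0.03   -0.08   -0.09   -0.11   -0.11]
  [ -0.05    0.97   -0.08   -0.04   -0.07   -0.02   -0.11]
  [ -0.03   -0.06    0.99   -0.01   -0.09   -0.05   -0.11]
  [ -0.11   -0.06   -0.11    0.92   -0.08   -0.07   -0.05]
  [ -0.11   -0.11   -0.01   -0.03    0.90   -0.01   -0.09]
  [ -0.06   -0.06   -0.10   -0.08   -0.11    0.92   -0.08]
  [ -0.03   -0.02   -0.11   -0.08   -0.04   -0.03    0.95]
Leontief inverse L = M⁻¹:
  [  1.1232    0.0819    0.0946    0.1379    0.1682    0.1596    0.1871]
  [  0.0936    1.0675    0.1235    0.0794    0.1259    0.0540    0.1694]
  [  0.0708    0.0944    1.0526    0.0473    0.1407    0.0782    0.1634]
  [  0.1768    0.1160    0.1711    1.1378    0.1666    0.1259    0.1400]
  [  0.1640    0.1523    0.0608    0.0780    1.1657    0.0501    0.1624]
  [  0.1282    0.1184    0.1638    0.1376    0.1965    1.1319    0.1687]
  [  0.0715    0.0559    0.1496    0.1149    0.0936    0.0637    1.1050]
Total output x = L · d:
  x_0 = 1.1232·34 + 0.0819·53 + 0.0946·54 + 0.1379·100 + 0.1682·86 + 0.1596·21 + 0.1871·71 = 92.5365
  x_1 = 0.0936·34 + 1.0675·53 + 0.1235·54 + 0.0794·100 + 0.1259·86 + 0.0540·21 + 0.1694·71 = 98.3634
  x_2 = 0.0708·34 + 0.0944·53 + 1.0526·54 + 0.0473·100 + 0.1407·86 + 0.0782·21 + 0.1634·71 = 94.3262
  x_3 = 0.1768·34 + 0.1160·53 + 0.1711·54 + 1.1378·100 + 0.1666·86 + 0.1259·21 + 0.1400·71 = 162.0810
  x_4 = 0.1640·34 + 0.1523·53 + 0.0608·54 + 0.0780·100 + 1.1657·86 + 0.0501·21 + 0.1624·71 = 137.5733
  x_5 = 0.1282·34 + 0.1184·53 + 0.1638·54 + 0.1376·100 + 0.1965·86 + 1.1319·21 + 0.1687·71 = 85.8811
  x_6 = 0.0715·34 + 0.0559·53 + 0.1496·54 + 0.1149·100 + 0.0936·86 + 0.0637·21 + 1.1050·71 = 112.8054

L[3,6] = 0.1400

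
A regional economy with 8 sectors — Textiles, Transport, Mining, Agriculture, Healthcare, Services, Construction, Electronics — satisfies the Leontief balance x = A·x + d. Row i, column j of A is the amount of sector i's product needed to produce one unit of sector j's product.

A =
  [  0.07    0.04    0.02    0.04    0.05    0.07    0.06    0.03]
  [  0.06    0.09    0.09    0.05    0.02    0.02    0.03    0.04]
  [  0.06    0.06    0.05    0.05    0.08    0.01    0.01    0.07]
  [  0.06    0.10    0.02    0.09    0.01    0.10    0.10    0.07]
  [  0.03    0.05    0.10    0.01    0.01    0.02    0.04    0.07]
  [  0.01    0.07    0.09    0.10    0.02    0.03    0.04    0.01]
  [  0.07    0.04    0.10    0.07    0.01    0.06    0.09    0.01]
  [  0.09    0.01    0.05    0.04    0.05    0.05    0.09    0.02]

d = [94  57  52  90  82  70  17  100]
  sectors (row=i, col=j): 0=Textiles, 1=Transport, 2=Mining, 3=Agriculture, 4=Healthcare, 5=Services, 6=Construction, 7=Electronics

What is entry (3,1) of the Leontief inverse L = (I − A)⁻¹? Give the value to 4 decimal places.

L[3,1] = 0.1583

Form M = I − A:
  [  0.93   -0.04   -0.02   -0.04   -0.05   -0.07   -0.06   -0.03]
  [ -0.06    0.91   -0.09   -0.05   -0.02   -0.02   -0.03   -0.04]
  [ -0.06   -0.06    0.95   -0.05   -0.08   -0.01   -0.01   -0.07]
  [ -0.06   -0.10   -0.02    0.91   -0.01   -0.10   -0.10   -0.07]
  [ -0.03   -0.05   -0.10   -0.01    0.99   -0.02   -0.04   -0.07]
  [ -0.01   -0.07   -0.09   -0.10   -0.02    0.97   -0.04   -0.01]
  [ -0.07   -0.04   -0.10   -0.07   -0.01   -0.06    0.91   -0.01]
  [ -0.09   -0.01   -0.05   -0.04   -0.05   -0.05   -0.09    0.98]
Leontief inverse L = M⁻¹:
  [  1.1052    0.0776    0.0621    0.0779    0.0689    0.1003    0.0974    0.0539]
  [  0.1008    1.1316    0.1312    0.0879    0.0446    0.0496    0.0660    0.0693]
  [  0.0988    0.0971    1.0902    0.0829    0.1021    0.0390    0.0468    0.0990]
  [  0.1144    0.1583    0.0816    1.1504    0.0370    0.1469    0.1584    0.1037]
  [  0.0644    0.0801    0.1346    0.0400    1.0325    0.0421    0.0692    0.0926]
  [  0.0470    0.1135    0.1295    0.1399    0.0407    1.0600    0.0760    0.0398]
  [  0.1143    0.0874    0.1477    0.1180    0.0362    0.0967    1.1338    0.0412]
  [  0.1284    0.0480    0.0930    0.0793    0.0716    0.0828    0.1300    1.0459]
Total output x = L · d:
  x_0 = 1.1052·94 + 0.0776·57 + 0.0621·52 + 0.0779·90 + 0.0689·82 + 0.1003·70 + 0.0974·17 + 0.0539·100 = 138.2693
  x_1 = 0.1008·94 + 1.1316·57 + 0.1312·52 + 0.0879·90 + 0.0446·82 + 0.0496·70 + 0.0660·17 + 0.0693·100 = 103.8823
  x_2 = 0.0988·94 + 0.0971·57 + 1.0902·52 + 0.0829·90 + 0.1021·82 + 0.0390·70 + 0.0468·17 + 0.0990·100 = 100.7746
  x_3 = 0.1144·94 + 0.1583·57 + 0.0816·52 + 1.1504·90 + 0.0370·82 + 0.1469·70 + 0.1584·17 + 0.1037·100 = 153.9325
  x_4 = 0.0644·94 + 0.0801·57 + 0.1346·52 + 0.0400·90 + 1.0325·82 + 0.0421·70 + 0.0692·17 + 0.0926·100 = 119.2656
  x_5 = 0.0470·94 + 0.1135·57 + 0.1295·52 + 0.1399·90 + 0.0407·82 + 1.0600·70 + 0.0760·17 + 0.0398·100 = 113.0325
  x_6 = 0.1143·94 + 0.0874·57 + 0.1477·52 + 0.1180·90 + 0.0362·82 + 0.0967·70 + 1.1338·17 + 0.0412·100 = 67.1582
  x_7 = 0.1284·94 + 0.0480·57 + 0.0930·52 + 0.0793·90 + 0.0716·82 + 0.0828·70 + 0.1300·17 + 1.0459·100 = 145.2431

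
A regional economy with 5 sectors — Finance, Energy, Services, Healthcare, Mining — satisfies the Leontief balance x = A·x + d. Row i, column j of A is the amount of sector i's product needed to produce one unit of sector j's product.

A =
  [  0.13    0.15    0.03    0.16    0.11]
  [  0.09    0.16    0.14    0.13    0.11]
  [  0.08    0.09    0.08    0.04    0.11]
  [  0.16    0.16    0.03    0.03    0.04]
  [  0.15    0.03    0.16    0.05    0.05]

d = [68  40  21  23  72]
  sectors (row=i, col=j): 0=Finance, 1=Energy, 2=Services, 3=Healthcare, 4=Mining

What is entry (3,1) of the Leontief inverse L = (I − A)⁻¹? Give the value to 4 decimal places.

Form M = I − A:
  [  0.87   -0.15   -0.03   -0.16   -0.11]
  [ -0.09    0.84   -0.14   -0.13   -0.11]
  [ -0.08   -0.09    0.92   -0.04   -0.11]
  [ -0.16   -0.16   -0.03    0.97   -0.04]
  [ -0.15   -0.03   -0.16   -0.05    0.95]
Leontief inverse L = M⁻¹:
  [  1.2780    0.3008    0.1326    0.2674    0.2094]
  [  0.2407    1.3137    0.2537    0.2375    0.2194]
  [  0.1765    0.1828    1.1554    0.1105    0.1801]
  [  0.2664    0.2775    0.1089    1.1229    0.1229]
  [  0.2531    0.1344    0.2293    0.1274    1.1294]
Total output x = L · d:
  x_0 = 1.2780·68 + 0.3008·40 + 0.1326·21 + 0.2674·23 + 0.2094·72 = 122.9521
  x_1 = 0.2407·68 + 1.3137·40 + 0.2537·21 + 0.2375·23 + 0.2194·72 = 95.5033
  x_2 = 0.1765·68 + 0.1828·40 + 1.1554·21 + 0.1105·23 + 0.1801·72 = 59.0874
  x_3 = 0.2664·68 + 0.2775·40 + 0.1089·21 + 1.1229·23 + 0.1229·72 = 66.1769
  x_4 = 0.2531·68 + 0.1344·40 + 0.2293·21 + 0.1274·23 + 1.1294·72 = 111.6534

L[3,1] = 0.2775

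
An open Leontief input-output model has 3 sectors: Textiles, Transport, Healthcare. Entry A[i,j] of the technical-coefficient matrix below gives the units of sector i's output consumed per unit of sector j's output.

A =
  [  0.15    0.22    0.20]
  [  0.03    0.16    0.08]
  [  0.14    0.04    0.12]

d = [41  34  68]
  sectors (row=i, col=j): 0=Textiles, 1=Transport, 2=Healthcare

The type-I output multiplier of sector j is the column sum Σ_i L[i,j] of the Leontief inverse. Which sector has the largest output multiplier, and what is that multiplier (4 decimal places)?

Form M = I − A:
  [  0.85   -0.22   -0.20]
  [ -0.03    0.84   -0.08]
  [ -0.14   -0.04    0.88]
Leontief inverse L = M⁻¹:
  [  1.2400    0.3396    0.3127]
  [  0.0633    1.2130    0.1247]
  [  0.2001    0.1092    1.1918]
Total output x = L · d:
  x_0 = 1.2400·41 + 0.3396·34 + 0.3127·68 = 83.6487
  x_1 = 0.0633·41 + 1.2130·34 + 0.1247·68 = 52.3168
  x_2 = 0.2001·41 + 0.1092·34 + 1.1918·68 = 92.9585
Output multipliers (column sums of L):
  Textiles: 1.5035
  Transport: 1.6618
  Healthcare: 1.6291

Transport (1.6618)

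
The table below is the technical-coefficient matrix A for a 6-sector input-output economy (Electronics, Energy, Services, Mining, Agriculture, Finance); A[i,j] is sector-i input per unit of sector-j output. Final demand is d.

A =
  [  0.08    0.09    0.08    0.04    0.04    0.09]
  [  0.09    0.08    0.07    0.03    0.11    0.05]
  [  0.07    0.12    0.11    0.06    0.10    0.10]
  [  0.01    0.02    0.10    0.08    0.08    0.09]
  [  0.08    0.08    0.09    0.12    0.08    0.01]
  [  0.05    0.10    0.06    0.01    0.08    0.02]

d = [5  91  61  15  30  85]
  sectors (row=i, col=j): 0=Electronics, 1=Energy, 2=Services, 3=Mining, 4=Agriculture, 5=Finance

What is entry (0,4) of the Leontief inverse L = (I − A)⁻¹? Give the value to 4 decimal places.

L[0,4] = 0.1014

Form M = I − A:
  [  0.92   -0.09   -0.08   -0.04   -0.04   -0.09]
  [ -0.09    0.92   -0.07   -0.03   -0.11   -0.05]
  [ -0.07   -0.12    0.89   -0.06   -0.10   -0.10]
  [ -0.01   -0.02   -0.10    0.92   -0.08   -0.09]
  [ -0.08   -0.08   -0.09   -0.12    0.92   -0.01]
  [ -0.05   -0.10   -0.06   -0.01   -0.08    0.98]
Leontief inverse L = M⁻¹:
  [  1.1298    0.1541    0.1418    0.0781    0.1014    0.1343]
  [  0.1433    1.1455    0.1353    0.0760    0.1727    0.0942]
  [  0.1367    0.2048    1.1943    0.1162    0.1840    0.1574]
  [  0.0507    0.0761    0.1591    1.1213    0.1373    0.1292]
  [  0.1317    0.1446    0.1629    0.1715    1.1481    0.0636]
  [  0.0919    0.1499    0.1091    0.0443    0.1292    1.0530]
Total output x = L · d:
  x_0 = 1.1298·5 + 0.1541·91 + 0.1418·61 + 0.0781·15 + 0.1014·30 + 0.1343·85 = 43.9504
  x_1 = 0.1433·5 + 1.1455·91 + 0.1353·61 + 0.0760·15 + 0.1727·30 + 0.0942·85 = 127.5384
  x_2 = 0.1367·5 + 0.2048·91 + 1.1943·61 + 0.1162·15 + 0.1840·30 + 0.1574·85 = 112.8158
  x_3 = 0.0507·5 + 0.0761·91 + 0.1591·61 + 1.1213·15 + 0.1373·30 + 0.1292·85 = 48.8014
  x_4 = 0.1317·5 + 0.1446·91 + 0.1629·61 + 0.1715·15 + 1.1481·30 + 0.0636·85 = 66.1703
  x_5 = 0.0919·5 + 0.1499·91 + 0.1091·61 + 0.0443·15 + 0.1292·30 + 1.0530·85 = 114.7979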